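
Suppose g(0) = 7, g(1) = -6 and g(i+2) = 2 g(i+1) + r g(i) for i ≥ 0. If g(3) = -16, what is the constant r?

1

g(2) = -12 + 7r
g(3) = -24 + 8r
So -24 + 8r = -16, giving r = 1.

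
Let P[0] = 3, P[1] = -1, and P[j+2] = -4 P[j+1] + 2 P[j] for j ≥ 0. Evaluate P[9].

P[2] = -4·(-1) + 2·3 = 10
P[3] = -4·10 + 2·(-1) = -42
P[4] = -4·(-42) + 2·10 = 188
P[5] = -4·188 + 2·(-42) = -836
P[6] = -4·(-836) + 2·188 = 3720
P[7] = -4·3720 + 2·(-836) = -16552
P[8] = -4·(-16552) + 2·3720 = 73648
P[9] = -4·73648 + 2·(-16552) = -327696

-327696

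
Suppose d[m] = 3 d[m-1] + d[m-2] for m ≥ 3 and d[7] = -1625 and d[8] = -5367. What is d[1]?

Rearranging, d[m-2] = d[m] - 3 d[m-1].
d[6] = -5367 - 3·(-1625) = -492
d[5] = -1625 - 3·(-492) = -149
d[4] = -492 - 3·(-149) = -45
d[3] = -149 - 3·(-45) = -14
d[2] = -45 - 3·(-14) = -3
d[1] = -14 - 3·(-3) = -5

-5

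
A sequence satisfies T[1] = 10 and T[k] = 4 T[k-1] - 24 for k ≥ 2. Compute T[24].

The fixed point is -24/(1 - 4) = 8, so T[k] - 8 = 4(T[k-1] - 8).
Hence T[k] = 2·4^{k-1} + 8.
T[24] = 2·4^{23} + 8 = 2·70368744177664 + 8 = 140737488355336.

140737488355336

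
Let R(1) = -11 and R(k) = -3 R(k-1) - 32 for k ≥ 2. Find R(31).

-617673396283955

The fixed point is -32/(1 + 3) = -8, so R(k) + 8 = -3(R(k-1) + 8).
Hence R(k) = -3·(-3)^{k-1} - 8.
R(31) = -3·(-3)^{30} - 8 = -3·205891132094649 - 8 = -617673396283955.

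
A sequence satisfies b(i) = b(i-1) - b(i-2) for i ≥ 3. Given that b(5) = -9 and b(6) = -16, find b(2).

9

Rearranging, b(i-2) = -(b(i) - b(i-1)).
b(4) = -(-16 - (-9)) = 7
b(3) = -(-9 - 7) = 16
b(2) = -(7 - 16) = 9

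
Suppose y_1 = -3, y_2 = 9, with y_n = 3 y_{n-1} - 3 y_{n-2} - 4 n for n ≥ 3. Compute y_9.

y_3 = 3(9) - 3(-3) - 12 = 24
y_4 = 3(24) - 3(9) - 16 = 29
y_5 = 3(29) - 3(24) - 20 = -5
y_6 = 3(-5) - 3(29) - 24 = -126
y_7 = 3(-126) - 3(-5) - 28 = -391
y_8 = 3(-391) - 3(-126) - 32 = -827
y_9 = 3(-827) - 3(-391) - 36 = -1344

-1344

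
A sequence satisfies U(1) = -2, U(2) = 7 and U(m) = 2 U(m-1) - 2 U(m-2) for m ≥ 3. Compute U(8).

-88

U(3) = 2*7 - 2*(-2) = 18
U(4) = 2*18 - 2*7 = 22
U(5) = 2*22 - 2*18 = 8
U(6) = 2*8 - 2*22 = -28
U(7) = 2*(-28) - 2*8 = -72
U(8) = 2*(-72) - 2*(-28) = -88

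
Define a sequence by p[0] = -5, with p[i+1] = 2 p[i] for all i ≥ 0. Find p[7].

p[1] = 2(-5) = -10
p[2] = 2(-10) = -20
p[3] = 2(-20) = -40
p[4] = 2(-40) = -80
p[5] = 2(-80) = -160
p[6] = 2(-160) = -320
p[7] = 2(-320) = -640

-640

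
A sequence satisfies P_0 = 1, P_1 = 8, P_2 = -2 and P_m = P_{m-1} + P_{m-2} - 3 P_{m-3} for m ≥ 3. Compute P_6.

P_3 = (-2) + 8 - 3·1 = 3
P_4 = 3 + (-2) - 3·8 = -23
P_5 = (-23) + 3 - 3·(-2) = -14
P_6 = (-14) + (-23) - 3·3 = -46

-46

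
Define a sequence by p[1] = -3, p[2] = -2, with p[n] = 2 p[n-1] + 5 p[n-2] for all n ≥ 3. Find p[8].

p[3] = 2*(-2) + 5*(-3) = -19
p[4] = 2*(-19) + 5*(-2) = -48
p[5] = 2*(-48) + 5*(-19) = -191
p[6] = 2*(-191) + 5*(-48) = -622
p[7] = 2*(-622) + 5*(-191) = -2199
p[8] = 2*(-2199) + 5*(-622) = -7508

-7508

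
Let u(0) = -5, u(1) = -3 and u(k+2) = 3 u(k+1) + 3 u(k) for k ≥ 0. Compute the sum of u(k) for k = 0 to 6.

-6125

u(2) = 3(-3) + 3(-5) = -24
u(3) = 3(-24) + 3(-3) = -81
u(4) = 3(-81) + 3(-24) = -315
u(5) = 3(-315) + 3(-81) = -1188
u(6) = 3(-1188) + 3(-315) = -4509
Sum = (-5) + (-3) + (-24) + (-81) + (-315) + (-1188) + (-4509) = -6125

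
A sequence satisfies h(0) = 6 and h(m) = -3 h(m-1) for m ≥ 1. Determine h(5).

-1458

h(1) = -3(6) = -18
h(2) = -3(-18) = 54
h(3) = -3(54) = -162
h(4) = -3(-162) = 486
h(5) = -3(486) = -1458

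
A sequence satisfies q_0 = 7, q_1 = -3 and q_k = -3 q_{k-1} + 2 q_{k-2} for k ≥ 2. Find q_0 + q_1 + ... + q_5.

-740

q_2 = -3(-3) + 2(7) = 23
q_3 = -3(23) + 2(-3) = -75
q_4 = -3(-75) + 2(23) = 271
q_5 = -3(271) + 2(-75) = -963
Sum = 7 + (-3) + 23 + (-75) + 271 + (-963) = -740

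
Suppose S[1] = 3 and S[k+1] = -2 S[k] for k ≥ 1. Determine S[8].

S[2] = -2·3 = -6
S[3] = -2·(-6) = 12
S[4] = -2·12 = -24
S[5] = -2·(-24) = 48
S[6] = -2·48 = -96
S[7] = -2·(-96) = 192
S[8] = -2·192 = -384

-384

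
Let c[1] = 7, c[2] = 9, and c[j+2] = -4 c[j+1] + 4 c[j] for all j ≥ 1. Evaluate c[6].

1488

c[3] = -4*9 + 4*7 = -8
c[4] = -4*(-8) + 4*9 = 68
c[5] = -4*68 + 4*(-8) = -304
c[6] = -4*(-304) + 4*68 = 1488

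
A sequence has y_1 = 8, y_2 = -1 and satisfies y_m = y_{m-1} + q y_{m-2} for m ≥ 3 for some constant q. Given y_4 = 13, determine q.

2

y_3 = -1 + 8q
y_4 = -1 + 7q
So -1 + 7q = 13, giving q = 2.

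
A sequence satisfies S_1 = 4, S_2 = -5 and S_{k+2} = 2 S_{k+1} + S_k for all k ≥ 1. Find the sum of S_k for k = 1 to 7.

-395

S_3 = 2·(-5) + 4 = -6
S_4 = 2·(-6) + (-5) = -17
S_5 = 2·(-17) + (-6) = -40
S_6 = 2·(-40) + (-17) = -97
S_7 = 2·(-97) + (-40) = -234
Sum = 4 + (-5) + (-6) + (-17) + (-40) + (-97) + (-234) = -395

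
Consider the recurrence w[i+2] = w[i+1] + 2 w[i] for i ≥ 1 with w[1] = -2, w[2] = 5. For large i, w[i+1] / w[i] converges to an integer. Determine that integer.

The characteristic equation is r^2 - r - 2 = 0, which factors as (r - 2)(r + 1) = 0.
So the roots are 2 and -1. Since |2| > |-1| and the coefficient of 2^i is non-zero, the ratio tends to 2.

2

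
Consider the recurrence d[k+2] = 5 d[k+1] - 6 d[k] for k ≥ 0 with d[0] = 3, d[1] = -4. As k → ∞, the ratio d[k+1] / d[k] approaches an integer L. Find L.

3

The characteristic equation is r^2 - 5r + 6 = 0, which factors as (r - 3)(r - 2) = 0.
So the roots are 3 and 2. Since |3| > |2| and the coefficient of 3^k is non-zero, the ratio tends to 3.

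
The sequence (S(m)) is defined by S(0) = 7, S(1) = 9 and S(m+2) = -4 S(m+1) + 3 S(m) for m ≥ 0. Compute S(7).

S(2) = -4(9) + 3(7) = -15
S(3) = -4(-15) + 3(9) = 87
S(4) = -4(87) + 3(-15) = -393
S(5) = -4(-393) + 3(87) = 1833
S(6) = -4(1833) + 3(-393) = -8511
S(7) = -4(-8511) + 3(1833) = 39543

39543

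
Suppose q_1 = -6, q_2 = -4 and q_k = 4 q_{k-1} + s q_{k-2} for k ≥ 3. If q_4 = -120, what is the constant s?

2

q_3 = -16 - 6s
q_4 = -64 - 28s
So -64 - 28s = -120, giving s = 2.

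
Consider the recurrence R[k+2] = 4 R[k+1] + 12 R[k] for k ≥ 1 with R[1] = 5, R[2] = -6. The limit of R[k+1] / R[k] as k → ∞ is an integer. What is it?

6

The characteristic equation is r^2 - 4r - 12 = 0, which factors as (r - 6)(r + 2) = 0.
So the roots are 6 and -2. Since |6| > |-2| and the coefficient of 6^k is non-zero, the ratio tends to 6.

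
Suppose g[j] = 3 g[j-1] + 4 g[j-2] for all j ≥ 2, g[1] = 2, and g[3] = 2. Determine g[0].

Let g[0] = w.
g[2] = 6 + 4w
g[3] = 26 + 12w
So 26 + 12w = 2, giving w = -2.

-2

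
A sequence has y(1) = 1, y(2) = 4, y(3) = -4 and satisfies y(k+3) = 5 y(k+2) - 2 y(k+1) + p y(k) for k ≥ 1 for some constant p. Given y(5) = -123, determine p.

y(4) = -28 + p
y(5) = -132 + 9p
So -132 + 9p = -123, giving p = 1.

1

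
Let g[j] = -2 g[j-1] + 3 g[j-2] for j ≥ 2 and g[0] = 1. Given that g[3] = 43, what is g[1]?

Let g[1] = y.
g[2] = 3 - 2y
g[3] = -6 + 7y
So -6 + 7y = 43, giving y = 7.

7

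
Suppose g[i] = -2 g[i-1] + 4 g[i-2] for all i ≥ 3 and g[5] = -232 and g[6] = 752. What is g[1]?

Rearranging, g[i-2] = (g[i] + 2 g[i-1]) / 4.
g[4] = (752 + 2(-232)) / 4 = 288/4 = 72
g[3] = (-232 + 2(72)) / 4 = -88/4 = -22
g[2] = (72 + 2(-22)) / 4 = 28/4 = 7
g[1] = (-22 + 2(7)) / 4 = -8/4 = -2

-2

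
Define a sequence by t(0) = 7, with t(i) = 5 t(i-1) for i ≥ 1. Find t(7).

t(1) = 5·7 = 35
t(2) = 5·35 = 175
t(3) = 5·175 = 875
t(4) = 5·875 = 4375
t(5) = 5·4375 = 21875
t(6) = 5·21875 = 109375
t(7) = 5·109375 = 546875

546875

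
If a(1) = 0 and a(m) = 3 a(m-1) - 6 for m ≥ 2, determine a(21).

-10460353200

The fixed point is -6/(1 - 3) = 3, so a(m) - 3 = 3(a(m-1) - 3).
Hence a(m) = -3·3^{m-1} + 3.
a(21) = -3·3^{20} + 3 = -3·3486784401 + 3 = -10460353200.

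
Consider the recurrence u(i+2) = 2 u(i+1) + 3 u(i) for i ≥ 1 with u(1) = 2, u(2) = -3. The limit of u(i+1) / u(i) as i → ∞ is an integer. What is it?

3

The characteristic equation is r^2 - 2r - 3 = 0, which factors as (r - 3)(r + 1) = 0.
So the roots are 3 and -1. Since |3| > |-1| and the coefficient of 3^i is non-zero, the ratio tends to 3.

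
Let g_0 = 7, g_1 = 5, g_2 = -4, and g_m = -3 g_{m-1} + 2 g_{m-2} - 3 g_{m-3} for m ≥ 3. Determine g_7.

1255

g_3 = -3(-4) + 2(5) - 3(7) = 1
g_4 = -3(1) + 2(-4) - 3(5) = -26
g_5 = -3(-26) + 2(1) - 3(-4) = 92
g_6 = -3(92) + 2(-26) - 3(1) = -331
g_7 = -3(-331) + 2(92) - 3(-26) = 1255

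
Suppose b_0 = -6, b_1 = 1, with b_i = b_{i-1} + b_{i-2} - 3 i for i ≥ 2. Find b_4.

-42

b_2 = 1 + (-6) - 6 = -11
b_3 = (-11) + 1 - 9 = -19
b_4 = (-19) + (-11) - 12 = -42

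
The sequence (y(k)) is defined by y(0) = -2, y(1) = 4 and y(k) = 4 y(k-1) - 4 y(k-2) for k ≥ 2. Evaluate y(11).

86016

y(2) = 4(4) - 4(-2) = 24
y(3) = 4(24) - 4(4) = 80
y(4) = 4(80) - 4(24) = 224
y(5) = 4(224) - 4(80) = 576
y(6) = 4(576) - 4(224) = 1408
y(7) = 4(1408) - 4(576) = 3328
y(8) = 4(3328) - 4(1408) = 7680
y(9) = 4(7680) - 4(3328) = 17408
y(10) = 4(17408) - 4(7680) = 38912
y(11) = 4(38912) - 4(17408) = 86016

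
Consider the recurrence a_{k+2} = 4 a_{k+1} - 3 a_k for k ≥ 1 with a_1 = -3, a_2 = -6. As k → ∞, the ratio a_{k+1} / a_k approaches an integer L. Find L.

3

The characteristic equation is r^2 - 4r + 3 = 0, which factors as (r - 3)(r - 1) = 0.
So the roots are 3 and 1. Since |3| > |1| and the coefficient of 3^k is non-zero, the ratio tends to 3.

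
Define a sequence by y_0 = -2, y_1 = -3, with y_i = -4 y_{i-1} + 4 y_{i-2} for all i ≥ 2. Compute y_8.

70144

y_2 = -4·(-3) + 4·(-2) = 4
y_3 = -4·4 + 4·(-3) = -28
y_4 = -4·(-28) + 4·4 = 128
y_5 = -4·128 + 4·(-28) = -624
y_6 = -4·(-624) + 4·128 = 3008
y_7 = -4·3008 + 4·(-624) = -14528
y_8 = -4·(-14528) + 4·3008 = 70144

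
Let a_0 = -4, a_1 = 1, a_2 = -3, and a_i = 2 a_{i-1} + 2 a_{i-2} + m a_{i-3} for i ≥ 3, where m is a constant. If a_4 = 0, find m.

a_3 = -4 - 4m
a_4 = -14 - 7m
So -14 - 7m = 0, giving m = -2.

-2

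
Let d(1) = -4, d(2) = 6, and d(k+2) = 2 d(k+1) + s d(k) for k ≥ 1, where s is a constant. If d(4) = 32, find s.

-4

d(3) = 12 - 4s
d(4) = 24 - 2s
So 24 - 2s = 32, giving s = -4.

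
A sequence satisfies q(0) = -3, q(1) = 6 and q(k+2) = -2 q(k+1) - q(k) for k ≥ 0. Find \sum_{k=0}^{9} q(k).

15

q(2) = -2*6 - (-3) = -9
q(3) = -2*(-9) - 6 = 12
q(4) = -2*12 - (-9) = -15
q(5) = -2*(-15) - 12 = 18
q(6) = -2*18 - (-15) = -21
q(7) = -2*(-21) - 18 = 24
q(8) = -2*24 - (-21) = -27
q(9) = -2*(-27) - 24 = 30
Sum = (-3) + 6 + (-9) + 12 + (-15) + 18 + (-21) + 24 + (-27) + 30 = 15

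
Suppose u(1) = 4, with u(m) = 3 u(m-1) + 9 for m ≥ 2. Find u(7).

u(2) = 3(4) + 9 = 21
u(3) = 3(21) + 9 = 72
u(4) = 3(72) + 9 = 225
u(5) = 3(225) + 9 = 684
u(6) = 3(684) + 9 = 2061
u(7) = 3(2061) + 9 = 6192

6192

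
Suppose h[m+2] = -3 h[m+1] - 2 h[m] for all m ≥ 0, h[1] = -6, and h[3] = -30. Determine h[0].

2

Let h[0] = v.
h[2] = 18 - 2v
h[3] = -42 + 6v
So -42 + 6v = -30, giving v = 2.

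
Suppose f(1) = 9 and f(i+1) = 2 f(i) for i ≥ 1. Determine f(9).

f(2) = 2*9 = 18
f(3) = 2*18 = 36
f(4) = 2*36 = 72
f(5) = 2*72 = 144
f(6) = 2*144 = 288
f(7) = 2*288 = 576
f(8) = 2*576 = 1152
f(9) = 2*1152 = 2304

2304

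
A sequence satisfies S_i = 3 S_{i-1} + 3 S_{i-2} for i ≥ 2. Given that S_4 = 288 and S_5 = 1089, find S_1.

Rearranging, S_{i-2} = (S_i - 3 S_{i-1}) / 3.
S_3 = (1089 - 3*288) / 3 = 225/3 = 75
S_2 = (288 - 3*75) / 3 = 63/3 = 21
S_1 = (75 - 3*21) / 3 = 12/3 = 4

4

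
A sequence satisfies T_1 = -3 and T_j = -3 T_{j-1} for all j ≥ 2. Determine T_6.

729

T_2 = -3(-3) = 9
T_3 = -3(9) = -27
T_4 = -3(-27) = 81
T_5 = -3(81) = -243
T_6 = -3(-243) = 729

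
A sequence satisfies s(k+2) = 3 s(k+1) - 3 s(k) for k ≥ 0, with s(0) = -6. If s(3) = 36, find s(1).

Let s(1) = z.
s(2) = 18 + 3z
s(3) = 54 + 6z
So 54 + 6z = 36, giving z = -3.

-3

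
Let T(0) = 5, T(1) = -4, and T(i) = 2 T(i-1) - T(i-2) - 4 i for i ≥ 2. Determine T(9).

T(2) = 2·(-4) - 5 - 8 = -21
T(3) = 2·(-21) - (-4) - 12 = -50
T(4) = 2·(-50) - (-21) - 16 = -95
T(5) = 2·(-95) - (-50) - 20 = -160
T(6) = 2·(-160) - (-95) - 24 = -249
T(7) = 2·(-249) - (-160) - 28 = -366
T(8) = 2·(-366) - (-249) - 32 = -515
T(9) = 2·(-515) - (-366) - 36 = -700

-700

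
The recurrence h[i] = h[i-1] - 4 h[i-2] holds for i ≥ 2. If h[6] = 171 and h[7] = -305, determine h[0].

Rearranging, h[i-2] = (h[i] - h[i-1]) / -4.
h[5] = (-305 - 171) / -4 = -476/-4 = 119
h[4] = (171 - 119) / -4 = 52/-4 = -13
h[3] = (119 - (-13)) / -4 = 132/-4 = -33
h[2] = (-13 - (-33)) / -4 = 20/-4 = -5
h[1] = (-33 - (-5)) / -4 = -28/-4 = 7
h[0] = (-5 - 7) / -4 = -12/-4 = 3

3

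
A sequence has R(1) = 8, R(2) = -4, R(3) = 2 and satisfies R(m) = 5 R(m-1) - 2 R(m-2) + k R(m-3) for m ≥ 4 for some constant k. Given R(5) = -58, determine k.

R(4) = 18 + 8k
R(5) = 86 + 36k
So 86 + 36k = -58, giving k = -4.

-4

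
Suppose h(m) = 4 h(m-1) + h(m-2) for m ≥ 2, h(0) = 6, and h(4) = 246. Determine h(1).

2

Let h(1) = x.
h(2) = 6 + 4x
h(3) = 24 + 17x
h(4) = 102 + 72x
So 102 + 72x = 246, giving x = 2.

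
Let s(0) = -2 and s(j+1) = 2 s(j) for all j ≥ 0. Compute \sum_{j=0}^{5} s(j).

-126

s(1) = 2·(-2) = -4
s(2) = 2·(-4) = -8
s(3) = 2·(-8) = -16
s(4) = 2·(-16) = -32
s(5) = 2·(-32) = -64
Sum = (-2) + (-4) + (-8) + (-16) + (-32) + (-64) = -126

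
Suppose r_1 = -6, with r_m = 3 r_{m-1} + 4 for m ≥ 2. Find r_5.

r_2 = 3*(-6) + 4 = -14
r_3 = 3*(-14) + 4 = -38
r_4 = 3*(-38) + 4 = -110
r_5 = 3*(-110) + 4 = -326

-326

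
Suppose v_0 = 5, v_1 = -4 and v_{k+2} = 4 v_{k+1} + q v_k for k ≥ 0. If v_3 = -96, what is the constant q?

v_2 = -16 + 5q
v_3 = -64 + 16q
So -64 + 16q = -96, giving q = -2.

-2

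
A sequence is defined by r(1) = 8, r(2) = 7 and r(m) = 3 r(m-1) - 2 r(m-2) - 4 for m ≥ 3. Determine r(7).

-283

r(3) = 3(7) - 2(8) - 4 = 1
r(4) = 3(1) - 2(7) - 4 = -15
r(5) = 3(-15) - 2(1) - 4 = -51
r(6) = 3(-51) - 2(-15) - 4 = -127
r(7) = 3(-127) - 2(-51) - 4 = -283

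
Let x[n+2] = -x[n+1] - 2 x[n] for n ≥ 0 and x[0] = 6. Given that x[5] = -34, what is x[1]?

-2

Let x[1] = y.
x[2] = -12 - y
x[3] = 12 - y
x[4] = 12 + 3y
x[5] = -36 - y
So -36 - y = -34, giving y = -2.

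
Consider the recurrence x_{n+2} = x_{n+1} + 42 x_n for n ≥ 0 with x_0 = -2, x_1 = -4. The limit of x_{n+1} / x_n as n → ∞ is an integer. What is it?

7

The characteristic equation is r^2 - r - 42 = 0, which factors as (r - 7)(r + 6) = 0.
So the roots are 7 and -6. Since |7| > |-6| and the coefficient of 7^n is non-zero, the ratio tends to 7.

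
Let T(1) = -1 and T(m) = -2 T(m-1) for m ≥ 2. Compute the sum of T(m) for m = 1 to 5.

-11

T(2) = -2·(-1) = 2
T(3) = -2·2 = -4
T(4) = -2·(-4) = 8
T(5) = -2·8 = -16
Sum = (-1) + 2 + (-4) + 8 + (-16) = -11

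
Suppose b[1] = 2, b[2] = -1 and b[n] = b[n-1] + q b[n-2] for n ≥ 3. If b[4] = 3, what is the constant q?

4

b[3] = -1 + 2q
b[4] = -1 + q
So -1 + q = 3, giving q = 4.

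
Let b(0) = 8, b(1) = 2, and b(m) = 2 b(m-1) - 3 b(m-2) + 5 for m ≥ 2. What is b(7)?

161

b(2) = 2·2 - 3·8 + 5 = -15
b(3) = 2·(-15) - 3·2 + 5 = -31
b(4) = 2·(-31) - 3·(-15) + 5 = -12
b(5) = 2·(-12) - 3·(-31) + 5 = 74
b(6) = 2·74 - 3·(-12) + 5 = 189
b(7) = 2·189 - 3·74 + 5 = 161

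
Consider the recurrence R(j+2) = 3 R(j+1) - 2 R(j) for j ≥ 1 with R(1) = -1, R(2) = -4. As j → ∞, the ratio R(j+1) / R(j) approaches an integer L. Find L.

The characteristic equation is r^2 - 3r + 2 = 0, which factors as (r - 2)(r - 1) = 0.
So the roots are 2 and 1. Since |2| > |1| and the coefficient of 2^j is non-zero, the ratio tends to 2.

2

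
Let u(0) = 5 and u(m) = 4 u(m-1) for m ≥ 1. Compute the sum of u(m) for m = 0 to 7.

109225

u(1) = 4*5 = 20
u(2) = 4*20 = 80
u(3) = 4*80 = 320
u(4) = 4*320 = 1280
u(5) = 4*1280 = 5120
u(6) = 4*5120 = 20480
u(7) = 4*20480 = 81920
Sum = 5 + 20 + 80 + 320 + 1280 + 5120 + 20480 + 81920 = 109225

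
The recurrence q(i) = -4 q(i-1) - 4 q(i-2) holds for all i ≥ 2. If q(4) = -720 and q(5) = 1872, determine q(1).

Rearranging, q(i-2) = (q(i) + 4 q(i-1)) / -4.
q(3) = (1872 + 4(-720)) / -4 = -1008/-4 = 252
q(2) = (-720 + 4(252)) / -4 = 288/-4 = -72
q(1) = (252 + 4(-72)) / -4 = -36/-4 = 9

9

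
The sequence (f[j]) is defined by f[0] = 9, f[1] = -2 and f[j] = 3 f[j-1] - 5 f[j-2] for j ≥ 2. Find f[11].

-76343

f[2] = 3·(-2) - 5·9 = -51
f[3] = 3·(-51) - 5·(-2) = -143
f[4] = 3·(-143) - 5·(-51) = -174
f[5] = 3·(-174) - 5·(-143) = 193
f[6] = 3·193 - 5·(-174) = 1449
f[7] = 3·1449 - 5·193 = 3382
f[8] = 3·3382 - 5·1449 = 2901
f[9] = 3·2901 - 5·3382 = -8207
f[10] = 3·(-8207) - 5·2901 = -39126
f[11] = 3·(-39126) - 5·(-8207) = -76343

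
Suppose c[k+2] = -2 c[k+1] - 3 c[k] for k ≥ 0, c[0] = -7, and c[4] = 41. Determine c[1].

Let c[1] = v.
c[2] = 21 - 2v
c[3] = -42 + v
c[4] = 21 + 4v
So 21 + 4v = 41, giving v = 5.

5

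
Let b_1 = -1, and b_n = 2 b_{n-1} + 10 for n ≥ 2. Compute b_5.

134

b_2 = 2*(-1) + 10 = 8
b_3 = 2*8 + 10 = 26
b_4 = 2*26 + 10 = 62
b_5 = 2*62 + 10 = 134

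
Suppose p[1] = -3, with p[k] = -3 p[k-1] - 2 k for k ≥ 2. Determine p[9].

p[2] = -3·(-3) - 4 = 5
p[3] = -3·5 - 6 = -21
p[4] = -3·(-21) - 8 = 55
p[5] = -3·55 - 10 = -175
p[6] = -3·(-175) - 12 = 513
p[7] = -3·513 - 14 = -1553
p[8] = -3·(-1553) - 16 = 4643
p[9] = -3·4643 - 18 = -13947

-13947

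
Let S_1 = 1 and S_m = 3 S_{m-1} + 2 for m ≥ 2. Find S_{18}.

258280325

The fixed point is 2/(1 - 3) = -1, so S_m + 1 = 3(S_{m-1} + 1).
Hence S_m = 2·3^{m-1} - 1.
S_{18} = 2·3^{17} - 1 = 2·129140163 - 1 = 258280325.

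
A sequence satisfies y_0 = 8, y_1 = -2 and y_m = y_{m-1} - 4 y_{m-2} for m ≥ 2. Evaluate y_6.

-226

y_2 = (-2) - 4·8 = -34
y_3 = (-34) - 4·(-2) = -26
y_4 = (-26) - 4·(-34) = 110
y_5 = 110 - 4·(-26) = 214
y_6 = 214 - 4·110 = -226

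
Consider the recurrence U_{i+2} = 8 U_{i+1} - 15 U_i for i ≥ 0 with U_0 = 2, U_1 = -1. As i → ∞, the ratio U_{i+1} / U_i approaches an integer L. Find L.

5

The characteristic equation is r^2 - 8r + 15 = 0, which factors as (r - 5)(r - 3) = 0.
So the roots are 5 and 3. Since |5| > |3| and the coefficient of 5^i is non-zero, the ratio tends to 5.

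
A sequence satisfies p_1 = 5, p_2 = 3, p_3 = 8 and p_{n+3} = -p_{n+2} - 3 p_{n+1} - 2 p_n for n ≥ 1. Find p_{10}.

517

p_4 = -8 - 3(3) - 2(5) = -27
p_5 = -(-27) - 3(8) - 2(3) = -3
p_6 = -(-3) - 3(-27) - 2(8) = 68
p_7 = -68 - 3(-3) - 2(-27) = -5
p_8 = -(-5) - 3(68) - 2(-3) = -193
p_9 = -(-193) - 3(-5) - 2(68) = 72
p_{10} = -72 - 3(-193) - 2(-5) = 517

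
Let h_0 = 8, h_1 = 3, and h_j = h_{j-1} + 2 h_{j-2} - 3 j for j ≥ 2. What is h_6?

59

h_2 = 3 + 2*8 - 6 = 13
h_3 = 13 + 2*3 - 9 = 10
h_4 = 10 + 2*13 - 12 = 24
h_5 = 24 + 2*10 - 15 = 29
h_6 = 29 + 2*24 - 18 = 59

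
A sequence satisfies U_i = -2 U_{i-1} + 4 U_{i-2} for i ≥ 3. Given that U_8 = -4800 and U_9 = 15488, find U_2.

Rearranging, U_{i-2} = (U_i + 2 U_{i-1}) / 4.
U_7 = (15488 + 2(-4800)) / 4 = 5888/4 = 1472
U_6 = (-4800 + 2(1472)) / 4 = -1856/4 = -464
U_5 = (1472 + 2(-464)) / 4 = 544/4 = 136
U_4 = (-464 + 2(136)) / 4 = -192/4 = -48
U_3 = (136 + 2(-48)) / 4 = 40/4 = 10
U_2 = (-48 + 2(10)) / 4 = -28/4 = -7

-7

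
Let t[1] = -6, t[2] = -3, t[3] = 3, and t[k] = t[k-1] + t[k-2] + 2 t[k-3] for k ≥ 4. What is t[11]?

t[4] = 3 + (-3) + 2·(-6) = -12
t[5] = (-12) + 3 + 2·(-3) = -15
t[6] = (-15) + (-12) + 2·3 = -21
t[7] = (-21) + (-15) + 2·(-12) = -60
t[8] = (-60) + (-21) + 2·(-15) = -111
t[9] = (-111) + (-60) + 2·(-21) = -213
t[10] = (-213) + (-111) + 2·(-60) = -444
t[11] = (-444) + (-213) + 2·(-111) = -879

-879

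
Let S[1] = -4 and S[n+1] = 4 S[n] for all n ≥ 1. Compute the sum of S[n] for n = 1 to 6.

-5460

S[2] = 4·(-4) = -16
S[3] = 4·(-16) = -64
S[4] = 4·(-64) = -256
S[5] = 4·(-256) = -1024
S[6] = 4·(-1024) = -4096
Sum = (-4) + (-16) + (-64) + (-256) + (-1024) + (-4096) = -5460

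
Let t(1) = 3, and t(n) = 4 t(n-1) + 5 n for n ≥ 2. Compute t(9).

t(2) = 4*3 + 10 = 22
t(3) = 4*22 + 15 = 103
t(4) = 4*103 + 20 = 432
t(5) = 4*432 + 25 = 1753
t(6) = 4*1753 + 30 = 7042
t(7) = 4*7042 + 35 = 28203
t(8) = 4*28203 + 40 = 112852
t(9) = 4*112852 + 45 = 451453

451453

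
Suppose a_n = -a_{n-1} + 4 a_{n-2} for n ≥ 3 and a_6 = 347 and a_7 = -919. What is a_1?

-4

Rearranging, a_{n-2} = (a_n + a_{n-1}) / 4.
a_5 = (-919 + 347) / 4 = -572/4 = -143
a_4 = (347 + (-143)) / 4 = 204/4 = 51
a_3 = (-143 + 51) / 4 = -92/4 = -23
a_2 = (51 + (-23)) / 4 = 28/4 = 7
a_1 = (-23 + 7) / 4 = -16/4 = -4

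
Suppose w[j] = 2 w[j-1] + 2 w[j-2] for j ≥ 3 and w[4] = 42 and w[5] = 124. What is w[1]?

Rearranging, w[j-2] = (w[j] - 2 w[j-1]) / 2.
w[3] = (124 - 2(42)) / 2 = 40/2 = 20
w[2] = (42 - 2(20)) / 2 = 2/2 = 1
w[1] = (20 - 2(1)) / 2 = 18/2 = 9

9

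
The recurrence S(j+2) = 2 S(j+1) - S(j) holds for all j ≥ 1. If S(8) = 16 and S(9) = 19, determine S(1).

-5

Rearranging, S(j-2) = -(S(j) - 2 S(j-1)).
S(7) = -(19 - 2(16)) = 13
S(6) = -(16 - 2(13)) = 10
S(5) = -(13 - 2(10)) = 7
S(4) = -(10 - 2(7)) = 4
S(3) = -(7 - 2(4)) = 1
S(2) = -(4 - 2(1)) = -2
S(1) = -(1 - 2(-2)) = -5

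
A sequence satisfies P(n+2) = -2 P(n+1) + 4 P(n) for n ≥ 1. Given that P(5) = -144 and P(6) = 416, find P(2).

-2

Rearranging, P(n-2) = (P(n) + 2 P(n-1)) / 4.
P(4) = (416 + 2·(-144)) / 4 = 128/4 = 32
P(3) = (-144 + 2·32) / 4 = -80/4 = -20
P(2) = (32 + 2·(-20)) / 4 = -8/4 = -2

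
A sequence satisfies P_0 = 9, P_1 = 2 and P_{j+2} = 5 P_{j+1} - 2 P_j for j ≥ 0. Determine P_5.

P_2 = 5*2 - 2*9 = -8
P_3 = 5*(-8) - 2*2 = -44
P_4 = 5*(-44) - 2*(-8) = -204
P_5 = 5*(-204) - 2*(-44) = -932

-932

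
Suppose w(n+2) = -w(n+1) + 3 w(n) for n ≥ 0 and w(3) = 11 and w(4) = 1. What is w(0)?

3

Rearranging, w(n-2) = (w(n) + w(n-1)) / 3.
w(2) = (1 + 11) / 3 = 12/3 = 4
w(1) = (11 + 4) / 3 = 15/3 = 5
w(0) = (4 + 5) / 3 = 9/3 = 3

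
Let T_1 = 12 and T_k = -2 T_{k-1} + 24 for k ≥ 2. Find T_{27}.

The fixed point is 24/(1 + 2) = 8, so T_k - 8 = -2(T_{k-1} - 8).
Hence T_k = 4·(-2)^{k-1} + 8.
T_{27} = 4·(-2)^{26} + 8 = 4·67108864 + 8 = 268435464.

268435464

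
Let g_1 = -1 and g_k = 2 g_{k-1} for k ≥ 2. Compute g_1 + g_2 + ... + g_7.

-127

g_2 = 2·(-1) = -2
g_3 = 2·(-2) = -4
g_4 = 2·(-4) = -8
g_5 = 2·(-8) = -16
g_6 = 2·(-16) = -32
g_7 = 2·(-32) = -64
Sum = (-1) + (-2) + (-4) + (-8) + (-16) + (-32) + (-64) = -127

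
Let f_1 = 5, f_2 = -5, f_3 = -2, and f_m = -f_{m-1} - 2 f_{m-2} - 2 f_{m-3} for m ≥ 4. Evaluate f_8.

16

f_4 = -(-2) - 2*(-5) - 2*5 = 2
f_5 = -2 - 2*(-2) - 2*(-5) = 12
f_6 = -12 - 2*2 - 2*(-2) = -12
f_7 = -(-12) - 2*12 - 2*2 = -16
f_8 = -(-16) - 2*(-12) - 2*12 = 16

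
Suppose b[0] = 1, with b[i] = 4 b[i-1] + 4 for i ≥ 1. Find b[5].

2388

b[1] = 4*1 + 4 = 8
b[2] = 4*8 + 4 = 36
b[3] = 4*36 + 4 = 148
b[4] = 4*148 + 4 = 596
b[5] = 4*596 + 4 = 2388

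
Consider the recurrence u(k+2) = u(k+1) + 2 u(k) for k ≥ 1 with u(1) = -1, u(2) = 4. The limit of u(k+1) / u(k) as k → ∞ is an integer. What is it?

2

The characteristic equation is r^2 - r - 2 = 0, which factors as (r - 2)(r + 1) = 0.
So the roots are 2 and -1. Since |2| > |-1| and the coefficient of 2^k is non-zero, the ratio tends to 2.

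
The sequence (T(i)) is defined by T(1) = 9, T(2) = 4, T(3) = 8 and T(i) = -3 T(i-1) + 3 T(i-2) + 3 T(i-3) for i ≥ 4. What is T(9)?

T(4) = -3*8 + 3*4 + 3*9 = 15
T(5) = -3*15 + 3*8 + 3*4 = -9
T(6) = -3*(-9) + 3*15 + 3*8 = 96
T(7) = -3*96 + 3*(-9) + 3*15 = -270
T(8) = -3*(-270) + 3*96 + 3*(-9) = 1071
T(9) = -3*1071 + 3*(-270) + 3*96 = -3735

-3735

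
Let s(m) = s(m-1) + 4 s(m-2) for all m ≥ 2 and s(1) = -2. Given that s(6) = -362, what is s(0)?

-2

Let s(0) = x.
s(2) = -2 + 4x
s(3) = -10 + 4x
s(4) = -18 + 20x
s(5) = -58 + 36x
s(6) = -130 + 116x
So -130 + 116x = -362, giving x = -2.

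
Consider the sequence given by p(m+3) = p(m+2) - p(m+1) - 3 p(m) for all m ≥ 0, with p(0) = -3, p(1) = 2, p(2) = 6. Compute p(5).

-30

p(3) = 6 - 2 - 3·(-3) = 13
p(4) = 13 - 6 - 3·2 = 1
p(5) = 1 - 13 - 3·6 = -30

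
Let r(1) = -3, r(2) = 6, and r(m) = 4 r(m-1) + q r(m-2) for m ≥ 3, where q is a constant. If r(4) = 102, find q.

-1

r(3) = 24 - 3q
r(4) = 96 - 6q
So 96 - 6q = 102, giving q = -1.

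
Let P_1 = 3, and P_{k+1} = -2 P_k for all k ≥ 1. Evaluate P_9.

P_2 = -2(3) = -6
P_3 = -2(-6) = 12
P_4 = -2(12) = -24
P_5 = -2(-24) = 48
P_6 = -2(48) = -96
P_7 = -2(-96) = 192
P_8 = -2(192) = -384
P_9 = -2(-384) = 768

768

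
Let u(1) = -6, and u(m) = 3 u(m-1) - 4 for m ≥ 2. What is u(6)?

-1942

u(2) = 3·(-6) - 4 = -22
u(3) = 3·(-22) - 4 = -70
u(4) = 3·(-70) - 4 = -214
u(5) = 3·(-214) - 4 = -646
u(6) = 3·(-646) - 4 = -1942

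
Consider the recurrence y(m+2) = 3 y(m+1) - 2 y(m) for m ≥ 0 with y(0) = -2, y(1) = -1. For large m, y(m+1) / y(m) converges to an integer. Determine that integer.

The characteristic equation is r^2 - 3r + 2 = 0, which factors as (r - 2)(r - 1) = 0.
So the roots are 2 and 1. Since |2| > |1| and the coefficient of 2^m is non-zero, the ratio tends to 2.

2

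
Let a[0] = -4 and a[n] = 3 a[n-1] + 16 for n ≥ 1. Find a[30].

The fixed point is 16/(1 - 3) = -8, so a[n] + 8 = 3(a[n-1] + 8).
Hence a[n] = 4·3^n - 8.
a[30] = 4·3^{30} - 8 = 4·205891132094649 - 8 = 823564528378588.

823564528378588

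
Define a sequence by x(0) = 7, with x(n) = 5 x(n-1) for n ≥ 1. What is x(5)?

21875

x(1) = 5(7) = 35
x(2) = 5(35) = 175
x(3) = 5(175) = 875
x(4) = 5(875) = 4375
x(5) = 5(4375) = 21875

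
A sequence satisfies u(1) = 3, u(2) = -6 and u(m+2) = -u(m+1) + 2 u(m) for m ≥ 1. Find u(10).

-1536

u(3) = -(-6) + 2·3 = 12
u(4) = -12 + 2·(-6) = -24
u(5) = -(-24) + 2·12 = 48
u(6) = -48 + 2·(-24) = -96
u(7) = -(-96) + 2·48 = 192
u(8) = -192 + 2·(-96) = -384
u(9) = -(-384) + 2·192 = 768
u(10) = -768 + 2·(-384) = -1536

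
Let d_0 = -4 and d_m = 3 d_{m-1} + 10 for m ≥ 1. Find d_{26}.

2541865828324

The fixed point is 10/(1 - 3) = -5, so d_m + 5 = 3(d_{m-1} + 5).
Hence d_m = 1·3^m - 5.
d_{26} = 1·3^{26} - 5 = 1·2541865828329 - 5 = 2541865828324.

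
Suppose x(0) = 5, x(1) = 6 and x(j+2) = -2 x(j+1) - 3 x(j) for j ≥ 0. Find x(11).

-1908

x(2) = -2(6) - 3(5) = -27
x(3) = -2(-27) - 3(6) = 36
x(4) = -2(36) - 3(-27) = 9
x(5) = -2(9) - 3(36) = -126
x(6) = -2(-126) - 3(9) = 225
x(7) = -2(225) - 3(-126) = -72
x(8) = -2(-72) - 3(225) = -531
x(9) = -2(-531) - 3(-72) = 1278
x(10) = -2(1278) - 3(-531) = -963
x(11) = -2(-963) - 3(1278) = -1908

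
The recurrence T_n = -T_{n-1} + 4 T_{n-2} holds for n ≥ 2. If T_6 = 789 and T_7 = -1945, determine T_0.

Rearranging, T_{n-2} = (T_n + T_{n-1}) / 4.
T_5 = (-1945 + 789) / 4 = -1156/4 = -289
T_4 = (789 + (-289)) / 4 = 500/4 = 125
T_3 = (-289 + 125) / 4 = -164/4 = -41
T_2 = (125 + (-41)) / 4 = 84/4 = 21
T_1 = (-41 + 21) / 4 = -20/4 = -5
T_0 = (21 + (-5)) / 4 = 16/4 = 4

4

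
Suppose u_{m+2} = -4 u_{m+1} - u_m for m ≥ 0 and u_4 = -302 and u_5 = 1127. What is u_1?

7

Rearranging, u_{m-2} = -(u_m + 4 u_{m-1}).
u_3 = -(1127 + 4*(-302)) = 81
u_2 = -(-302 + 4*81) = -22
u_1 = -(81 + 4*(-22)) = 7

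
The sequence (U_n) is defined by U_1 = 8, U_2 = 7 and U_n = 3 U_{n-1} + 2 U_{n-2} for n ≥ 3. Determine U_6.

1597

U_3 = 3(7) + 2(8) = 37
U_4 = 3(37) + 2(7) = 125
U_5 = 3(125) + 2(37) = 449
U_6 = 3(449) + 2(125) = 1597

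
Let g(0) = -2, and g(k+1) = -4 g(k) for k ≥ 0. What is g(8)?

-131072

g(1) = -4*(-2) = 8
g(2) = -4*8 = -32
g(3) = -4*(-32) = 128
g(4) = -4*128 = -512
g(5) = -4*(-512) = 2048
g(6) = -4*2048 = -8192
g(7) = -4*(-8192) = 32768
g(8) = -4*32768 = -131072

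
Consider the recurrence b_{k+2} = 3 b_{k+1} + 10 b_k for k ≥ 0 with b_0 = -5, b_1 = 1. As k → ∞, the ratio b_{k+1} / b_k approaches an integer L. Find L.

5

The characteristic equation is r^2 - 3r - 10 = 0, which factors as (r - 5)(r + 2) = 0.
So the roots are 5 and -2. Since |5| > |-2| and the coefficient of 5^k is non-zero, the ratio tends to 5.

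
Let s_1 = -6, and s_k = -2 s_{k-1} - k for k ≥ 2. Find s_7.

-351

s_2 = -2*(-6) - 2 = 10
s_3 = -2*10 - 3 = -23
s_4 = -2*(-23) - 4 = 42
s_5 = -2*42 - 5 = -89
s_6 = -2*(-89) - 6 = 172
s_7 = -2*172 - 7 = -351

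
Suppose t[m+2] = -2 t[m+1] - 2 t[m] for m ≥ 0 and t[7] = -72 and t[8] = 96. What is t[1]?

-3

Rearranging, t[m-2] = (t[m] + 2 t[m-1]) / -2.
t[6] = (96 + 2·(-72)) / -2 = -48/-2 = 24
t[5] = (-72 + 2·24) / -2 = -24/-2 = 12
t[4] = (24 + 2·12) / -2 = 48/-2 = -24
t[3] = (12 + 2·(-24)) / -2 = -36/-2 = 18
t[2] = (-24 + 2·18) / -2 = 12/-2 = -6
t[1] = (18 + 2·(-6)) / -2 = 6/-2 = -3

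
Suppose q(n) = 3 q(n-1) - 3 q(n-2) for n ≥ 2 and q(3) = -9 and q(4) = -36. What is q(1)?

Rearranging, q(n-2) = (q(n) - 3 q(n-1)) / -3.
q(2) = (-36 - 3(-9)) / -3 = -9/-3 = 3
q(1) = (-9 - 3(3)) / -3 = -18/-3 = 6

6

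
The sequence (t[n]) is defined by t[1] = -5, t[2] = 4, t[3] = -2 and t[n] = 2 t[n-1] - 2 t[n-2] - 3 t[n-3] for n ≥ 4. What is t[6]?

-4

t[4] = 2·(-2) - 2·4 - 3·(-5) = 3
t[5] = 2·3 - 2·(-2) - 3·4 = -2
t[6] = 2·(-2) - 2·3 - 3·(-2) = -4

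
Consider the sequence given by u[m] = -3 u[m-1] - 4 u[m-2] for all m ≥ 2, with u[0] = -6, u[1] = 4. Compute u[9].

u[2] = -3*4 - 4*(-6) = 12
u[3] = -3*12 - 4*4 = -52
u[4] = -3*(-52) - 4*12 = 108
u[5] = -3*108 - 4*(-52) = -116
u[6] = -3*(-116) - 4*108 = -84
u[7] = -3*(-84) - 4*(-116) = 716
u[8] = -3*716 - 4*(-84) = -1812
u[9] = -3*(-1812) - 4*716 = 2572

2572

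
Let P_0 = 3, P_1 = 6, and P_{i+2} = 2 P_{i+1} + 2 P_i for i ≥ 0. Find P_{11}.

149760

P_2 = 2(6) + 2(3) = 18
P_3 = 2(18) + 2(6) = 48
P_4 = 2(48) + 2(18) = 132
P_5 = 2(132) + 2(48) = 360
P_6 = 2(360) + 2(132) = 984
P_7 = 2(984) + 2(360) = 2688
P_8 = 2(2688) + 2(984) = 7344
P_9 = 2(7344) + 2(2688) = 20064
P_{10} = 2(20064) + 2(7344) = 54816
P_{11} = 2(54816) + 2(20064) = 149760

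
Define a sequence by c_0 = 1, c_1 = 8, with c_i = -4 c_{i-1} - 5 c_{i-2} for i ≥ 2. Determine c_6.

c_2 = -4(8) - 5(1) = -37
c_3 = -4(-37) - 5(8) = 108
c_4 = -4(108) - 5(-37) = -247
c_5 = -4(-247) - 5(108) = 448
c_6 = -4(448) - 5(-247) = -557

-557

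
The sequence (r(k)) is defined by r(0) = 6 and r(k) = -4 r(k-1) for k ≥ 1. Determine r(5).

-6144

r(1) = -4(6) = -24
r(2) = -4(-24) = 96
r(3) = -4(96) = -384
r(4) = -4(-384) = 1536
r(5) = -4(1536) = -6144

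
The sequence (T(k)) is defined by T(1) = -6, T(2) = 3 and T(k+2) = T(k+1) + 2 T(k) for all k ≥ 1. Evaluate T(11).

-1029

T(3) = 3 + 2(-6) = -9
T(4) = (-9) + 2(3) = -3
T(5) = (-3) + 2(-9) = -21
T(6) = (-21) + 2(-3) = -27
T(7) = (-27) + 2(-21) = -69
T(8) = (-69) + 2(-27) = -123
T(9) = (-123) + 2(-69) = -261
T(10) = (-261) + 2(-123) = -507
T(11) = (-507) + 2(-261) = -1029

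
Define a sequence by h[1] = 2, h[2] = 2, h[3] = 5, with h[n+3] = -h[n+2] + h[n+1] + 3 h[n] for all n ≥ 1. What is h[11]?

h[4] = -5 + 2 + 3*2 = 3
h[5] = -3 + 5 + 3*2 = 8
h[6] = -8 + 3 + 3*5 = 10
h[7] = -10 + 8 + 3*3 = 7
h[8] = -7 + 10 + 3*8 = 27
h[9] = -27 + 7 + 3*10 = 10
h[10] = -10 + 27 + 3*7 = 38
h[11] = -38 + 10 + 3*27 = 53

53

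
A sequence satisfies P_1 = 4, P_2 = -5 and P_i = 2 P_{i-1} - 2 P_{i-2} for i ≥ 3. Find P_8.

P_3 = 2(-5) - 2(4) = -18
P_4 = 2(-18) - 2(-5) = -26
P_5 = 2(-26) - 2(-18) = -16
P_6 = 2(-16) - 2(-26) = 20
P_7 = 2(20) - 2(-16) = 72
P_8 = 2(72) - 2(20) = 104

104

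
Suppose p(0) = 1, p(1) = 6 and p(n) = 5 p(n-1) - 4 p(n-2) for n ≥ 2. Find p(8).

109226

p(2) = 5(6) - 4(1) = 26
p(3) = 5(26) - 4(6) = 106
p(4) = 5(106) - 4(26) = 426
p(5) = 5(426) - 4(106) = 1706
p(6) = 5(1706) - 4(426) = 6826
p(7) = 5(6826) - 4(1706) = 27306
p(8) = 5(27306) - 4(6826) = 109226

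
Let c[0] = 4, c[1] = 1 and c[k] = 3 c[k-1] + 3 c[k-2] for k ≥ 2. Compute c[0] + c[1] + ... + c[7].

13901

c[2] = 3·1 + 3·4 = 15
c[3] = 3·15 + 3·1 = 48
c[4] = 3·48 + 3·15 = 189
c[5] = 3·189 + 3·48 = 711
c[6] = 3·711 + 3·189 = 2700
c[7] = 3·2700 + 3·711 = 10233
Sum = 4 + 1 + 15 + 48 + 189 + 711 + 2700 + 10233 = 13901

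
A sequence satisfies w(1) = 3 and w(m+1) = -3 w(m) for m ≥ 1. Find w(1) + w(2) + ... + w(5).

183

w(2) = -3·3 = -9
w(3) = -3·(-9) = 27
w(4) = -3·27 = -81
w(5) = -3·(-81) = 243
Sum = 3 + (-9) + 27 + (-81) + 243 = 183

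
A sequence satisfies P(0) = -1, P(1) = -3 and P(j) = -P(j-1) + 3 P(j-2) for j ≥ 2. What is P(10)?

P(2) = -(-3) + 3·(-1) = 0
P(3) = -0 + 3·(-3) = -9
P(4) = -(-9) + 3·0 = 9
P(5) = -9 + 3·(-9) = -36
P(6) = -(-36) + 3·9 = 63
P(7) = -63 + 3·(-36) = -171
P(8) = -(-171) + 3·63 = 360
P(9) = -360 + 3·(-171) = -873
P(10) = -(-873) + 3·360 = 1953

1953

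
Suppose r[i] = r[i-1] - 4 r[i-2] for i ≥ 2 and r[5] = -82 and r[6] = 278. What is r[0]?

-4

Rearranging, r[i-2] = (r[i] - r[i-1]) / -4.
r[4] = (278 - (-82)) / -4 = 360/-4 = -90
r[3] = (-82 - (-90)) / -4 = 8/-4 = -2
r[2] = (-90 - (-2)) / -4 = -88/-4 = 22
r[1] = (-2 - 22) / -4 = -24/-4 = 6
r[0] = (22 - 6) / -4 = 16/-4 = -4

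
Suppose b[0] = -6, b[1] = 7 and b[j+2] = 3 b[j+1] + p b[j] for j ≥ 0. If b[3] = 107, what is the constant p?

b[2] = 21 - 6p
b[3] = 63 - 11p
So 63 - 11p = 107, giving p = -4.

-4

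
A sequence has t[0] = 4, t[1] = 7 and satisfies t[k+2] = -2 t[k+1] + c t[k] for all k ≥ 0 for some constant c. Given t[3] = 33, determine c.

t[2] = -14 + 4c
t[3] = 28 - c
So 28 - c = 33, giving c = -5.

-5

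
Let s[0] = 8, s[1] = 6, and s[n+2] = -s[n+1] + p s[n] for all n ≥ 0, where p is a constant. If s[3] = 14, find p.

s[2] = -6 + 8p
s[3] = 6 - 2p
So 6 - 2p = 14, giving p = -4.

-4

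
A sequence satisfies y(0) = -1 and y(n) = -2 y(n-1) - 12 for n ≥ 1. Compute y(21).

The fixed point is -12/(1 + 2) = -4, so y(n) + 4 = -2(y(n-1) + 4).
Hence y(n) = 3·(-2)^n - 4.
y(21) = 3·(-2)^{21} - 4 = 3·-2097152 - 4 = -6291460.

-6291460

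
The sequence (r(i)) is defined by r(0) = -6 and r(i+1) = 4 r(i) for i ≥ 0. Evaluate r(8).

-393216

r(1) = 4(-6) = -24
r(2) = 4(-24) = -96
r(3) = 4(-96) = -384
r(4) = 4(-384) = -1536
r(5) = 4(-1536) = -6144
r(6) = 4(-6144) = -24576
r(7) = 4(-24576) = -98304
r(8) = 4(-98304) = -393216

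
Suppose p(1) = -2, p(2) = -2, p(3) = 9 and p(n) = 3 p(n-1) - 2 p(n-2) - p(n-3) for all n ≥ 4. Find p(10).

p(4) = 3·9 - 2·(-2) - (-2) = 33
p(5) = 3·33 - 2·9 - (-2) = 83
p(6) = 3·83 - 2·33 - 9 = 174
p(7) = 3·174 - 2·83 - 33 = 323
p(8) = 3·323 - 2·174 - 83 = 538
p(9) = 3·538 - 2·323 - 174 = 794
p(10) = 3·794 - 2·538 - 323 = 983

983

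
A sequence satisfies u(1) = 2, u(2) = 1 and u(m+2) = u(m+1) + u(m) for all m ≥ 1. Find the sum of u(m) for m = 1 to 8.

75

u(3) = 1 + 2 = 3
u(4) = 3 + 1 = 4
u(5) = 4 + 3 = 7
u(6) = 7 + 4 = 11
u(7) = 11 + 7 = 18
u(8) = 18 + 11 = 29
Sum = 2 + 1 + 3 + 4 + 7 + 11 + 18 + 29 = 75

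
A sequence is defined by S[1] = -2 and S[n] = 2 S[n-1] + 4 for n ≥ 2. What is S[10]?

S[2] = 2·(-2) + 4 = 0
S[3] = 2·0 + 4 = 4
S[4] = 2·4 + 4 = 12
S[5] = 2·12 + 4 = 28
S[6] = 2·28 + 4 = 60
S[7] = 2·60 + 4 = 124
S[8] = 2·124 + 4 = 252
S[9] = 2·252 + 4 = 508
S[10] = 2·508 + 4 = 1020

1020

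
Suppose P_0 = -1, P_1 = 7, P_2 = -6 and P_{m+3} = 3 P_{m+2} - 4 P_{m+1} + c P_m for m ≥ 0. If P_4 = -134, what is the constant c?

P_3 = -46 - c
P_4 = -114 + 4c
So -114 + 4c = -134, giving c = -5.

-5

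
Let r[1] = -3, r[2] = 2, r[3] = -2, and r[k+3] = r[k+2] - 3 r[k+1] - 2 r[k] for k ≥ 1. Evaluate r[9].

r[4] = (-2) - 3·2 - 2·(-3) = -2
r[5] = (-2) - 3·(-2) - 2·2 = 0
r[6] = 0 - 3·(-2) - 2·(-2) = 10
r[7] = 10 - 3·0 - 2·(-2) = 14
r[8] = 14 - 3·10 - 2·0 = -16
r[9] = (-16) - 3·14 - 2·10 = -78

-78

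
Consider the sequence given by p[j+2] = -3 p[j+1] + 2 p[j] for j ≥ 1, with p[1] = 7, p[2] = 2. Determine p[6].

-268

p[3] = -3*2 + 2*7 = 8
p[4] = -3*8 + 2*2 = -20
p[5] = -3*(-20) + 2*8 = 76
p[6] = -3*76 + 2*(-20) = -268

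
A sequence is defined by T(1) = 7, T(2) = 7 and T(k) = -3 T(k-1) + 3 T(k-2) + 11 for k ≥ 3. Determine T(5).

47

T(3) = -3*7 + 3*7 + 11 = 11
T(4) = -3*11 + 3*7 + 11 = -1
T(5) = -3*(-1) + 3*11 + 11 = 47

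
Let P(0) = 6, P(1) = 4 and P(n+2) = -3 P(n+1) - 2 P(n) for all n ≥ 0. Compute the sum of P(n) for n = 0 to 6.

P(2) = -3(4) - 2(6) = -24
P(3) = -3(-24) - 2(4) = 64
P(4) = -3(64) - 2(-24) = -144
P(5) = -3(-144) - 2(64) = 304
P(6) = -3(304) - 2(-144) = -624
Sum = 6 + 4 + (-24) + 64 + (-144) + 304 + (-624) = -414

-414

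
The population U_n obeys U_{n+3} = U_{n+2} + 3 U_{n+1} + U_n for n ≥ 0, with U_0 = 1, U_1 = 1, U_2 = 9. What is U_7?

U_3 = 9 + 3(1) + 1 = 13
U_4 = 13 + 3(9) + 1 = 41
U_5 = 41 + 3(13) + 9 = 89
U_6 = 89 + 3(41) + 13 = 225
U_7 = 225 + 3(89) + 41 = 533

533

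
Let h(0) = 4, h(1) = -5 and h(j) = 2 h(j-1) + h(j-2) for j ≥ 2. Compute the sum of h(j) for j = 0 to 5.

h(2) = 2·(-5) + 4 = -6
h(3) = 2·(-6) + (-5) = -17
h(4) = 2·(-17) + (-6) = -40
h(5) = 2·(-40) + (-17) = -97
Sum = 4 + (-5) + (-6) + (-17) + (-40) + (-97) = -161

-161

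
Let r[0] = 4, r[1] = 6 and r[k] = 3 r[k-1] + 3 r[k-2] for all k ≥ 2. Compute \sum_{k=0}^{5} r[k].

r[2] = 3*6 + 3*4 = 30
r[3] = 3*30 + 3*6 = 108
r[4] = 3*108 + 3*30 = 414
r[5] = 3*414 + 3*108 = 1566
Sum = 4 + 6 + 30 + 108 + 414 + 1566 = 2128

2128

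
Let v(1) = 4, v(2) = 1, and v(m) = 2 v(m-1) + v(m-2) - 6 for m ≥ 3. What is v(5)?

-16

v(3) = 2*1 + 4 - 6 = 0
v(4) = 2*0 + 1 - 6 = -5
v(5) = 2*(-5) + 0 - 6 = -16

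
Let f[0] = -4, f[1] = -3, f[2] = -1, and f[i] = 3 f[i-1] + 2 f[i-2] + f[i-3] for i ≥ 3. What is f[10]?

-100039

f[3] = 3(-1) + 2(-3) + (-4) = -13
f[4] = 3(-13) + 2(-1) + (-3) = -44
f[5] = 3(-44) + 2(-13) + (-1) = -159
f[6] = 3(-159) + 2(-44) + (-13) = -578
f[7] = 3(-578) + 2(-159) + (-44) = -2096
f[8] = 3(-2096) + 2(-578) + (-159) = -7603
f[9] = 3(-7603) + 2(-2096) + (-578) = -27579
f[10] = 3(-27579) + 2(-7603) + (-2096) = -100039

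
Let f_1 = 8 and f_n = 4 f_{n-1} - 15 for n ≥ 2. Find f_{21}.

The fixed point is -15/(1 - 4) = 5, so f_n - 5 = 4(f_{n-1} - 5).
Hence f_n = 3·4^{n-1} + 5.
f_{21} = 3·4^{20} + 5 = 3·1099511627776 + 5 = 3298534883333.

3298534883333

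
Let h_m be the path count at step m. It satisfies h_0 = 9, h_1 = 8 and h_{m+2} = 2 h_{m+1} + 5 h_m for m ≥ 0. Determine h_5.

h_2 = 2(8) + 5(9) = 61
h_3 = 2(61) + 5(8) = 162
h_4 = 2(162) + 5(61) = 629
h_5 = 2(629) + 5(162) = 2068

2068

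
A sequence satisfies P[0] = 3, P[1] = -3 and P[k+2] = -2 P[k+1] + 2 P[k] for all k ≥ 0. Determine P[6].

624

P[2] = -2·(-3) + 2·3 = 12
P[3] = -2·12 + 2·(-3) = -30
P[4] = -2·(-30) + 2·12 = 84
P[5] = -2·84 + 2·(-30) = -228
P[6] = -2·(-228) + 2·84 = 624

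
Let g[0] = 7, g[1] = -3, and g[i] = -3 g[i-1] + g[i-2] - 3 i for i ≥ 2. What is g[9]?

-50424

g[2] = -3·(-3) + 7 - 6 = 10
g[3] = -3·10 + (-3) - 9 = -42
g[4] = -3·(-42) + 10 - 12 = 124
g[5] = -3·124 + (-42) - 15 = -429
g[6] = -3·(-429) + 124 - 18 = 1393
g[7] = -3·1393 + (-429) - 21 = -4629
g[8] = -3·(-4629) + 1393 - 24 = 15256
g[9] = -3·15256 + (-4629) - 27 = -50424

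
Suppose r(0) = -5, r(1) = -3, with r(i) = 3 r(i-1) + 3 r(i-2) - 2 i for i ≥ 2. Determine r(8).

r(2) = 3(-3) + 3(-5) - 4 = -28
r(3) = 3(-28) + 3(-3) - 6 = -99
r(4) = 3(-99) + 3(-28) - 8 = -389
r(5) = 3(-389) + 3(-99) - 10 = -1474
r(6) = 3(-1474) + 3(-389) - 12 = -5601
r(7) = 3(-5601) + 3(-1474) - 14 = -21239
r(8) = 3(-21239) + 3(-5601) - 16 = -80536

-80536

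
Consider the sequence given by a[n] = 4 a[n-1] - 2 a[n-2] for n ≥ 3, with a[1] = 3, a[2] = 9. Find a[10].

a[3] = 4·9 - 2·3 = 30
a[4] = 4·30 - 2·9 = 102
a[5] = 4·102 - 2·30 = 348
a[6] = 4·348 - 2·102 = 1188
a[7] = 4·1188 - 2·348 = 4056
a[8] = 4·4056 - 2·1188 = 13848
a[9] = 4·13848 - 2·4056 = 47280
a[10] = 4·47280 - 2·13848 = 161424

161424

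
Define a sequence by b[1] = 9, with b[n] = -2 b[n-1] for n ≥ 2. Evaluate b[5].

144

b[2] = -2(9) = -18
b[3] = -2(-18) = 36
b[4] = -2(36) = -72
b[5] = -2(-72) = 144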